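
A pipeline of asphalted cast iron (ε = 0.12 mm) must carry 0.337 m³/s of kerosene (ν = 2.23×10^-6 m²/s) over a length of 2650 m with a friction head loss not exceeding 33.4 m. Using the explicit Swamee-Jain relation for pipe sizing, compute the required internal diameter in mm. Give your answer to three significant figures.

Swamee-Jain (Type III): D = 0.66·[ε^1.25·(LQ²/(gh_f))^4.75 + ν·Q^9.4·(L/(gh_f))^5.2]^0.04
LQ²/(gh_f) = 0.9185; L/(gh_f) = 8.088
Term 1 = ε^1.25·(…)^4.75 = 8.39×10^-6; Term 2 = ν·Q^9.4·(…)^5.2 = 4.25×10^-6
D = 0.66·(8.39×10^-6 + 4.25×10^-6)^0.04 = 0.4204 m = 420 mm
Check: V = 2.43 m/s, Re = 4.58×10^5, f = 0.01636, h_f = 31.0 m ≈ 33.4 m ✓

D ≈ 420 mm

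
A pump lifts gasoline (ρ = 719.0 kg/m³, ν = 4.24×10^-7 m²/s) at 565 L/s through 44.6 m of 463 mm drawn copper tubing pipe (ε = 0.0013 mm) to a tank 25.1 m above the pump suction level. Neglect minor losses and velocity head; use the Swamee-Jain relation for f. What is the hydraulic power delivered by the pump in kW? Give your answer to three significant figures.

P_hyd ≈ 102 kW

V = 4Q/(πD²) = 3.356 m/s; Re = 3.66×10^6; ε/D = 2.81×10^-6; f = 0.009594
h_f = f(L/D)V²/2g = 0.5305 m
Total head H = z + h_f = 25.1 + 0.5305 = 25.63 m
P_hyd = ρgQH = 719.0·9.81·0.565·25.63 = 102.1 kW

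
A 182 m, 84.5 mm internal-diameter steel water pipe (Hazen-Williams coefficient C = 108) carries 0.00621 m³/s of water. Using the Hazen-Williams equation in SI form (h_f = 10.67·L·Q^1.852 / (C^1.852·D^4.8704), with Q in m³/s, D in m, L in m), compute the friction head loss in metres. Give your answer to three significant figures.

h_f = 10.67·182·0.00621^1.852 / (108^1.852·0.0845^4.8704) = 4.590 m

h_f ≈ 4.59 m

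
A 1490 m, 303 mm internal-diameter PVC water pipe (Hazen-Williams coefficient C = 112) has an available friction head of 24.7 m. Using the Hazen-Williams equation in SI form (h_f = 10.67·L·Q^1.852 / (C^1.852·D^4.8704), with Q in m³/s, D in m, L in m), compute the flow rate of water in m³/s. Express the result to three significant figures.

Q ≈ 0.148 m³/s

Rearranging: Q = [h_f·C^1.852·D^4.8704 / (10.67·L)]^(1/1.852)
Q = [24.7·112^1.852·0.303^4.8704 / (10.67·1490)]^0.540 = 0.1476 m³/s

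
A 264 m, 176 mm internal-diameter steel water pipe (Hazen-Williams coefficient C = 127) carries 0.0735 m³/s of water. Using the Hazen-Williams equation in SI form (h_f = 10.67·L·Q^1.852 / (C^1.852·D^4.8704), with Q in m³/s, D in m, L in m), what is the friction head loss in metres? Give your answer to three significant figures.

h_f ≈ 13.4 m

h_f = 10.67·264·0.0735^1.852 / (127^1.852·0.176^4.8704) = 13.44 m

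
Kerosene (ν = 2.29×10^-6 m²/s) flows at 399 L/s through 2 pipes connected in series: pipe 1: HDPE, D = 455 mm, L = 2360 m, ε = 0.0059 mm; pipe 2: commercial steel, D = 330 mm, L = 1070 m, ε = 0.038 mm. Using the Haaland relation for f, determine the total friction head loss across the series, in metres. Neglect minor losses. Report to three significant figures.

H ≈ 71.5 m

Pipe 1: V = 2.454 m/s, Re = 4.88×10^5, ε/D = 1.30×10^-5, f = 0.01327, h_1 = f(L/D)V²/2g = 21.12 m
Pipe 2: V = 4.665 m/s, Re = 6.72×10^5, ε/D = 1.15×10^-4, f = 0.01400, h_2 = f(L/D)V²/2g = 50.37 m
Series → Q common, losses add: H = Σh = 71.49 m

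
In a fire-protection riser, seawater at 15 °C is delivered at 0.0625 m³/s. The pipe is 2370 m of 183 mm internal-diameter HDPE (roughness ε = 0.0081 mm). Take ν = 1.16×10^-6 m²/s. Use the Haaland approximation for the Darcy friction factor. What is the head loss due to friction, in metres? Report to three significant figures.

h_f ≈ 53.0 m

V = 4Q/(πD²) = 4·0.0625/(π·0.183²) = 2.376 m/s
Re = VD/ν = 2.376·0.183/1.16×10^-6 = 3.75×10^5 → turbulent
ε/D = 0.0081/183 = 4.43×10^-5
Haaland: f = 0.01421
h_f = f(L/D)V²/(2g) = 0.01421·(2370/0.183)·2.376²/(2·9.81) = 52.96 m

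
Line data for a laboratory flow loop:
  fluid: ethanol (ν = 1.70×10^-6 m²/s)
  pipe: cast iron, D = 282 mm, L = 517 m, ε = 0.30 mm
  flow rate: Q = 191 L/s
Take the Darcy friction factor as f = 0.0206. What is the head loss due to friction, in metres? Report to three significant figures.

V = 4Q/(πD²) = 4·0.191/(π·0.282²) = 3.058 m/s
h_f = f(L/D)V²/(2g) = 0.02060·(517/0.282)·3.058²/(2·9.81) = 18.00 m

h_f ≈ 18.0 m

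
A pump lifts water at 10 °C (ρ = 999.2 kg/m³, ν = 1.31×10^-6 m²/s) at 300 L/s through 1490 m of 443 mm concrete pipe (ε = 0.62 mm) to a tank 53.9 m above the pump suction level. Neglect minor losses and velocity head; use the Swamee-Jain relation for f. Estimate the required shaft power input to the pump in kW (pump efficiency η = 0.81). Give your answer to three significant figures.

V = 4Q/(πD²) = 1.946 m/s; Re = 6.58×10^5; ε/D = 0.00140; f = 0.02181
h_f = f(L/D)V²/2g = 14.16 m
Total head H = z + h_f = 53.9 + 14.16 = 68.06 m
P_hyd = ρgQH = 999.2·9.81·0.300·68.06 = 200.2 kW
P_shaft = P_hyd/η = 200.2/0.81 = 247.1 kW

P_shaft ≈ 247 kW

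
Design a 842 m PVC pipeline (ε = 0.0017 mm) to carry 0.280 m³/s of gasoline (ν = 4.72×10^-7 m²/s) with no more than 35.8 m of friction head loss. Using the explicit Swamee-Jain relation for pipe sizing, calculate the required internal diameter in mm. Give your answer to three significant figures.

Swamee-Jain (Type III): D = 0.66·[ε^1.25·(LQ²/(gh_f))^4.75 + ν·Q^9.4·(L/(gh_f))^5.2]^0.04
LQ²/(gh_f) = 0.1880; L/(gh_f) = 2.398
Term 1 = ε^1.25·(…)^4.75 = 2.19×10^-11; Term 2 = ν·Q^9.4·(…)^5.2 = 2.83×10^-10
D = 0.66·(2.19×10^-11 + 2.83×10^-10)^0.04 = 0.2747 m = 275 mm
Check: V = 4.72 m/s, Re = 2.75×10^6, f = 0.01015, h_f = 35.4 m ≈ 35.8 m ✓

D ≈ 275 mm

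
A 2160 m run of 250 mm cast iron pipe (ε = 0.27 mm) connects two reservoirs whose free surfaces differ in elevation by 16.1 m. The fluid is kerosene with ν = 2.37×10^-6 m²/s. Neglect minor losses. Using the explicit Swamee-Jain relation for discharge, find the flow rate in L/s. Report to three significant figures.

Q ≈ 63.5 L/s

Swamee-Jain (Type II): Q = -0.965·√(gD⁵h_f/L)·ln[ε/(3.7D) + √(3.17ν²L/(gD³h_f))]
√(gD⁵h_f/L) = √(9.81·0.250⁵·16.1/2160) = 0.008450
ε/(3.7D) = 2.92×10^-4; √(3.17ν²L/(gD³h_f)) = 1.25×10^-4
Q = -0.965·0.008450·ln(4.167×10^-4) = 0.06347 m³/s
Check: V = 1.29 m/s, Re = 1.36×10^5, f = 0.02205, h_f = 16.2 m ≈ 16.1 m ✓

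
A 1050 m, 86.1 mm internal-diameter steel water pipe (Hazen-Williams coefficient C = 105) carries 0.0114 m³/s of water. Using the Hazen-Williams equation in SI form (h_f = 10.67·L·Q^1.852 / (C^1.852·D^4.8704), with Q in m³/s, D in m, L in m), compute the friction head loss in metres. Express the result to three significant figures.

h_f = 10.67·1050·0.0114^1.852 / (105^1.852·0.0861^4.8704) = 78.43 m

h_f ≈ 78.4 m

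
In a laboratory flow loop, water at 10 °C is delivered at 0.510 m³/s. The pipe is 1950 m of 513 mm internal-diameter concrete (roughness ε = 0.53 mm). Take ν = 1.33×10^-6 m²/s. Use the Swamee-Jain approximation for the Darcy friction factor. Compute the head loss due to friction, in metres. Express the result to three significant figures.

h_f ≈ 23.8 m

V = 4Q/(πD²) = 4·0.510/(π·0.513²) = 2.467 m/s
Re = VD/ν = 2.467·0.513/1.33×10^-6 = 9.52×10^5 → turbulent
ε/D = 0.53/513 = 0.00103
Swamee-Jain: f = 0.02020
h_f = f(L/D)V²/(2g) = 0.02020·(1950/0.513)·2.467²/(2·9.81) = 23.82 m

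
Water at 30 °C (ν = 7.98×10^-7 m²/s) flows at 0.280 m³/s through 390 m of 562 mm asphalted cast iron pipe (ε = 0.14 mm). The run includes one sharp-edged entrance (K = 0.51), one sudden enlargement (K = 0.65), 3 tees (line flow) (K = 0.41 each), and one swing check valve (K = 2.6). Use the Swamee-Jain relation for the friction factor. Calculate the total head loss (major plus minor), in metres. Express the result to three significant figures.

H_L ≈ 1.02 m

V = 4Q/(πD²) = 1.129 m/s; V²/2g = 0.06494 m
Re = 7.95×10^5, ε/D = 2.49×10^-4 → f = 0.01547 (Swamee-Jain)
Major: h_f = f(L/D)·V²/2g = 0.01547·694.0·0.06494 = 0.6970 m
Minor: ΣK = 4.99; h_m = ΣK·V²/2g = 0.3240 m
Total H_L = 0.6970 + 0.3240 = 1.021 m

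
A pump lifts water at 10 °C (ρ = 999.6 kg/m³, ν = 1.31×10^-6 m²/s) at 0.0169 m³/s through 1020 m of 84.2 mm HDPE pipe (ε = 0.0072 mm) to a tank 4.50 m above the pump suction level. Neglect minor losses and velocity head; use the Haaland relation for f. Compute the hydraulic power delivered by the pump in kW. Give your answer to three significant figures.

V = 4Q/(πD²) = 3.035 m/s; Re = 1.95×10^5; ε/D = 8.55×10^-5; f = 0.01615
h_f = f(L/D)V²/2g = 91.86 m
Total head H = z + h_f = 4.50 + 91.86 = 96.36 m
P_hyd = ρgQH = 999.6·9.81·0.0169·96.36 = 15.97 kW

P_hyd ≈ 16.0 kW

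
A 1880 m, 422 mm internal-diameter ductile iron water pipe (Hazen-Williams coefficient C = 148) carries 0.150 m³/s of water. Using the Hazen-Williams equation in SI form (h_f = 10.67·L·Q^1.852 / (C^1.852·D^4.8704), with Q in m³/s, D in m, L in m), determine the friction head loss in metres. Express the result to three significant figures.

h_f ≈ 3.82 m

h_f = 10.67·1880·0.150^1.852 / (148^1.852·0.422^4.8704) = 3.819 m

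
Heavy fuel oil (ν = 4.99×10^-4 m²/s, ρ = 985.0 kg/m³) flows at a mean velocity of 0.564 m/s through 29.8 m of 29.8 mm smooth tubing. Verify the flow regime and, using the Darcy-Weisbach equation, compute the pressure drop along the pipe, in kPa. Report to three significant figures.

Re = VD/ν = 0.564·0.02980/4.99×10^-4 = 33.7 → laminar (Re < 2300)
f = 64/Re = 1.900
h_f = f(L/D)V²/(2g) = 1.900·(29.8/0.02980)·0.564²/(2·9.81) = 30.81 m
Δp = ρg·h_f = 985.0·9.81·30.81 = 297.7 kPa

Δp ≈ 298 kPa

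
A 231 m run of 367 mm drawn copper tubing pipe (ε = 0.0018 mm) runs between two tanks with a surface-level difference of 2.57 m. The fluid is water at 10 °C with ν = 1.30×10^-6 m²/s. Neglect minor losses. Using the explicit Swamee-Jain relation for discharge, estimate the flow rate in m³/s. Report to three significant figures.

Swamee-Jain (Type II): Q = -0.965·√(gD⁵h_f/L)·ln[ε/(3.7D) + √(3.17ν²L/(gD³h_f))]
√(gD⁵h_f/L) = √(9.81·0.367⁵·2.57/231) = 0.02696
ε/(3.7D) = 1.33×10^-6; √(3.17ν²L/(gD³h_f)) = 3.15×10^-5
Q = -0.965·0.02696·ln(3.284×10^-5) = 0.2686 m³/s
Check: V = 2.54 m/s, Re = 7.17×10^5, f = 0.01239, h_f = 2.56 m ≈ 2.57 m ✓

Q ≈ 0.269 m³/s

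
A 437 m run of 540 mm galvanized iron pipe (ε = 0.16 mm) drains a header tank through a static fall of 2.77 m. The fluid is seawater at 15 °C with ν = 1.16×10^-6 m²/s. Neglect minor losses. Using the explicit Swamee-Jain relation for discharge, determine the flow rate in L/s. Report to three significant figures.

Q ≈ 474 L/s

Swamee-Jain (Type II): Q = -0.965·√(gD⁵h_f/L)·ln[ε/(3.7D) + √(3.17ν²L/(gD³h_f))]
√(gD⁵h_f/L) = √(9.81·0.540⁵·2.77/437) = 0.05343
ε/(3.7D) = 8.01×10^-5; √(3.17ν²L/(gD³h_f)) = 2.09×10^-5
Q = -0.965·0.05343·ln(1.010×10^-4) = 0.4744 m³/s
Check: V = 2.07 m/s, Re = 9.64×10^5, f = 0.01575, h_f = 2.79 m ≈ 2.77 m ✓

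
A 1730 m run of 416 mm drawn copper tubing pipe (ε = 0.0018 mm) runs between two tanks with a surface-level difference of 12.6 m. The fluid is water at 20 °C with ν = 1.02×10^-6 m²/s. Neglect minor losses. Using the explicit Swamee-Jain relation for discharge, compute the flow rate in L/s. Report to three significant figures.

Q ≈ 303 L/s

Swamee-Jain (Type II): Q = -0.965·√(gD⁵h_f/L)·ln[ε/(3.7D) + √(3.17ν²L/(gD³h_f))]
√(gD⁵h_f/L) = √(9.81·0.416⁵·12.6/1730) = 0.02984
ε/(3.7D) = 1.17×10^-6; √(3.17ν²L/(gD³h_f)) = 2.53×10^-5
Q = -0.965·0.02984·ln(2.649×10^-5) = 0.3034 m³/s
Check: V = 2.23 m/s, Re = 9.10×10^5, f = 0.01189, h_f = 12.6 m ≈ 12.6 m ✓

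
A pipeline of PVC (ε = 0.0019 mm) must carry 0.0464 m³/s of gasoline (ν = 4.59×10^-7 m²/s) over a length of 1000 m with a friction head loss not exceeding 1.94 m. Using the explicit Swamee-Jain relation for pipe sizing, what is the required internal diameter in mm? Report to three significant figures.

D ≈ 265 mm

Swamee-Jain (Type III): D = 0.66·[ε^1.25·(LQ²/(gh_f))^4.75 + ν·Q^9.4·(L/(gh_f))^5.2]^0.04
LQ²/(gh_f) = 0.1131; L/(gh_f) = 52.54
Term 1 = ε^1.25·(…)^4.75 = 2.25×10^-12; Term 2 = ν·Q^9.4·(…)^5.2 = 1.19×10^-10
D = 0.66·(2.25×10^-12 + 1.19×10^-10)^0.04 = 0.2647 m = 265 mm
Check: V = 0.843 m/s, Re = 4.86×10^5, f = 0.01327, h_f = 1.82 m ≈ 1.94 m ✓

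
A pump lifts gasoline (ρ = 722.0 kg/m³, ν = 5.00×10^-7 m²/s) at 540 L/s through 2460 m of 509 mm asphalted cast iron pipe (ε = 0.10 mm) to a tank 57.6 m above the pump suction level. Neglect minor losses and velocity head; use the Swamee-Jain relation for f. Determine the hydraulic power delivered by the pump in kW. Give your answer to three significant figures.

V = 4Q/(πD²) = 2.654 m/s; Re = 2.70×10^6; ε/D = 1.96×10^-4; f = 0.01414
h_f = f(L/D)V²/2g = 24.53 m
Total head H = z + h_f = 57.6 + 24.53 = 82.13 m
P_hyd = ρgQH = 722.0·9.81·0.540·82.13 = 314.1 kW

P_hyd ≈ 314 kW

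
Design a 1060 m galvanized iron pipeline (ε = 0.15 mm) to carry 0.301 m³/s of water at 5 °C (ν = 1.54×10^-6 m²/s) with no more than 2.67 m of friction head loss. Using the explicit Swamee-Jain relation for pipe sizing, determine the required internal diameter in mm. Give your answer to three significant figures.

Swamee-Jain (Type III): D = 0.66·[ε^1.25·(LQ²/(gh_f))^4.75 + ν·Q^9.4·(L/(gh_f))^5.2]^0.04
LQ²/(gh_f) = 3.667; L/(gh_f) = 40.47
Term 1 = ε^1.25·(…)^4.75 = 0.00795; Term 2 = ν·Q^9.4·(…)^5.2 = 0.00440
D = 0.66·(0.00795 + 0.00440)^0.04 = 0.5536 m = 554 mm
Check: V = 1.25 m/s, Re = 4.50×10^5, f = 0.01627, h_f = 2.48 m ≈ 2.67 m ✓

D ≈ 554 mm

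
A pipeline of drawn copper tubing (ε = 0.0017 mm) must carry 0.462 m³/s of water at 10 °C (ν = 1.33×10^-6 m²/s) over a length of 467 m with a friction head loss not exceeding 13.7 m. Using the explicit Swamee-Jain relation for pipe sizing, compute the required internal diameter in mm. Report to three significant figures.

Swamee-Jain (Type III): D = 0.66·[ε^1.25·(LQ²/(gh_f))^4.75 + ν·Q^9.4·(L/(gh_f))^5.2]^0.04
LQ²/(gh_f) = 0.7417; L/(gh_f) = 3.475
Term 1 = ε^1.25·(…)^4.75 = 1.48×10^-8; Term 2 = ν·Q^9.4·(…)^5.2 = 6.09×10^-7
D = 0.66·(1.48×10^-8 + 6.09×10^-7)^0.04 = 0.3727 m = 373 mm
Check: V = 4.24 m/s, Re = 1.19×10^6, f = 0.01141, h_f = 13.1 m ≈ 13.7 m ✓

D ≈ 373 mm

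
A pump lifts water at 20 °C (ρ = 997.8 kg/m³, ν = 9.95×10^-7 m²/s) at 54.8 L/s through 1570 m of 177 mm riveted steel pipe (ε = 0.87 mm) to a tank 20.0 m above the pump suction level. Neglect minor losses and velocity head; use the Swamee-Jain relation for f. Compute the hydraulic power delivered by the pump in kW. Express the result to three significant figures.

V = 4Q/(πD²) = 2.227 m/s; Re = 3.96×10^5; ε/D = 0.00492; f = 0.03057
h_f = f(L/D)V²/2g = 68.55 m
Total head H = z + h_f = 20.0 + 68.55 = 88.55 m
P_hyd = ρgQH = 997.8·9.81·0.0548·88.55 = 47.50 kW

P_hyd ≈ 47.5 kW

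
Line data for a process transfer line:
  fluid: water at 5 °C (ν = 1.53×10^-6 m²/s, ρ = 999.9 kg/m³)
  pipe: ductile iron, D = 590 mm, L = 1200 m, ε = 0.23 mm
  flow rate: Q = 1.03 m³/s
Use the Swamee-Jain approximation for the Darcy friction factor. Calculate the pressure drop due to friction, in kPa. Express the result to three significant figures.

Δp ≈ 235 kPa

V = 4Q/(πD²) = 4·1.03/(π·0.590²) = 3.767 m/s
Re = VD/ν = 3.767·0.590/1.53×10^-6 = 1.45×10^6 → turbulent
ε/D = 0.23/590 = 3.90×10^-4
Swamee-Jain: f = 0.01631
h_f = f(L/D)V²/(2g) = 0.01631·(1200/0.590)·3.767²/(2·9.81) = 24.00 m
Δp = ρg·h_f = 999.9·9.81·24.00 = 235.4 kPa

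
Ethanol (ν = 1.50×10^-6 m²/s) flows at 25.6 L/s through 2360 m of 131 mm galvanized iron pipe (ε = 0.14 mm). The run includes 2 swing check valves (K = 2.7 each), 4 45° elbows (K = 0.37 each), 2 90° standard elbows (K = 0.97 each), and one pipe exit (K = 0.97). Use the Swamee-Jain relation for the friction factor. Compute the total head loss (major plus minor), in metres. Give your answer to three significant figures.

H_L ≈ 73.7 m

V = 4Q/(πD²) = 1.899 m/s; V²/2g = 0.1839 m
Re = 1.66×10^5, ε/D = 0.00107 → f = 0.02171 (Swamee-Jain)
Major: h_f = f(L/D)·V²/2g = 0.02171·18015·0.1839 = 71.90 m
Minor: ΣK = 9.79; h_m = ΣK·V²/2g = 1.800 m
Total H_L = 71.90 + 1.800 = 73.70 m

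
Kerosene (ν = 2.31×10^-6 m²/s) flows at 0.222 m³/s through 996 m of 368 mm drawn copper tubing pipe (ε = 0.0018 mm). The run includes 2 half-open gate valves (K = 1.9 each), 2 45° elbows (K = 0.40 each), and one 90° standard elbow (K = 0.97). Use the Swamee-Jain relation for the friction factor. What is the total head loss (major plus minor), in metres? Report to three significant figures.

V = 4Q/(πD²) = 2.087 m/s; V²/2g = 0.2220 m
Re = 3.33×10^5, ε/D = 4.89×10^-6 → f = 0.01416 (Swamee-Jain)
Major: h_f = f(L/D)·V²/2g = 0.01416·2707·0.2220 = 8.511 m
Minor: ΣK = 5.57; h_m = ΣK·V²/2g = 1.237 m
Total H_L = 8.511 + 1.237 = 9.748 m

H_L ≈ 9.75 m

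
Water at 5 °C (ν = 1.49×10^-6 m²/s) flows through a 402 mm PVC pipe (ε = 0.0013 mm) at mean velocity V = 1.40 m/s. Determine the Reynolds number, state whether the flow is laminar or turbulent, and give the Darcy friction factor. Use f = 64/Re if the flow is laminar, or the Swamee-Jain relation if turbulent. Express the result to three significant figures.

Re = VD/ν = 1.400·0.402/1.49×10^-6 = 3.78×10^5
Re > 4000 → turbulent; ε/D = 3.23×10^-6
Swamee-Jain: f = 0.01382

Re ≈ 3.78×10^5; turbulent; f ≈ 0.0138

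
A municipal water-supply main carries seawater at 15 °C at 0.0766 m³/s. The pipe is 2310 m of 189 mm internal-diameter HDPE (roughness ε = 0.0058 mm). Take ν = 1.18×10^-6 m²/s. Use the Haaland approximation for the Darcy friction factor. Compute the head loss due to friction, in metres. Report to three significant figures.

h_f ≈ 63.7 m

V = 4Q/(πD²) = 4·0.0766/(π·0.189²) = 2.730 m/s
Re = VD/ν = 2.730·0.189/1.18×10^-6 = 4.37×10^5 → turbulent
ε/D = 0.0058/189 = 3.07×10^-5
Haaland: f = 0.01372
h_f = f(L/D)V²/(2g) = 0.01372·(2310/0.189)·2.730²/(2·9.81) = 63.71 m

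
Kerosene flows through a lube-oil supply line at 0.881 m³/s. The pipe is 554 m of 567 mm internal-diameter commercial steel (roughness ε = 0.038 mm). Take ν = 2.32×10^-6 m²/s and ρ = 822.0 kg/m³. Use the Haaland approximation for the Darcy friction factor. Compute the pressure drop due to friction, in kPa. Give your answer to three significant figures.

Δp ≈ 63.7 kPa

V = 4Q/(πD²) = 4·0.881/(π·0.567²) = 3.489 m/s
Re = VD/ν = 3.489·0.567/2.32×10^-6 = 8.53×10^5 → turbulent
ε/D = 0.038/567 = 6.70×10^-5
Haaland: f = 0.01302
h_f = f(L/D)V²/(2g) = 0.01302·(554/0.567)·3.489²/(2·9.81) = 7.895 m
Δp = ρg·h_f = 822.0·9.81·7.895 = 63.67 kPa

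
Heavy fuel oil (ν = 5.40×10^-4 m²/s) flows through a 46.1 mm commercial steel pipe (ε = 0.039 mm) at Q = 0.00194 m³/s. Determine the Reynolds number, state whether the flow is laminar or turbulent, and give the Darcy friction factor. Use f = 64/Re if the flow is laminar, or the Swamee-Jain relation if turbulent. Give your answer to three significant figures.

Re ≈ 99.2; laminar; f = 64/Re ≈ 0.645

V = 4Q/(πD²) = 1.162 m/s
Re = VD/ν = 1.162·0.0461/5.40×10^-4 = 99.2
Re < 2300 → laminar → f = 64/Re = 0.6450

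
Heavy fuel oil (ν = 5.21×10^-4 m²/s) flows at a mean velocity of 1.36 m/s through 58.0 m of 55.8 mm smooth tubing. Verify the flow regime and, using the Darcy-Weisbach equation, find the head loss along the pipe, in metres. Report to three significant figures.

Re = VD/ν = 1.36·0.05580/5.21×10^-4 = 146 → laminar (Re < 2300)
f = 64/Re = 0.4394
h_f = f(L/D)V²/(2g) = 0.4394·(58.0/0.05580)·1.36²/(2·9.81) = 43.05 m

h_f ≈ 43.1 m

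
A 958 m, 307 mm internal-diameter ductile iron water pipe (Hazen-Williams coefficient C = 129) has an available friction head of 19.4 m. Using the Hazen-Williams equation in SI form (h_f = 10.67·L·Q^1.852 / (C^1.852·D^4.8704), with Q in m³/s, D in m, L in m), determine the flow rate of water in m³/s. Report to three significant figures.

Rearranging: Q = [h_f·C^1.852·D^4.8704 / (10.67·L)]^(1/1.852)
Q = [19.4·129^1.852·0.307^4.8704 / (10.67·958)]^0.540 = 0.1960 m³/s

Q ≈ 0.196 m³/s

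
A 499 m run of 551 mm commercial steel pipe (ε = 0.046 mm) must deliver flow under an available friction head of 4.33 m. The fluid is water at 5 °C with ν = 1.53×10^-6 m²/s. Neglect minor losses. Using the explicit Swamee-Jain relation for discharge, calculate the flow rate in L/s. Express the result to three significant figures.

Q ≈ 635 L/s

Swamee-Jain (Type II): Q = -0.965·√(gD⁵h_f/L)·ln[ε/(3.7D) + √(3.17ν²L/(gD³h_f))]
√(gD⁵h_f/L) = √(9.81·0.551⁵·4.33/499) = 0.06575
ε/(3.7D) = 2.26×10^-5; √(3.17ν²L/(gD³h_f)) = 2.28×10^-5
Q = -0.965·0.06575·ln(4.539×10^-5) = 0.6345 m³/s
Check: V = 2.66 m/s, Re = 9.58×10^5, f = 0.01331, h_f = 4.35 m ≈ 4.33 m ✓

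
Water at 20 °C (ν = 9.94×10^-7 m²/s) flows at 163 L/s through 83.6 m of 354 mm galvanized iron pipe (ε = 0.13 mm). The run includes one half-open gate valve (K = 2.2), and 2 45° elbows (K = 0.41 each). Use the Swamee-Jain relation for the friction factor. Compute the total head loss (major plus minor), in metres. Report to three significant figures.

H_L ≈ 0.974 m

V = 4Q/(πD²) = 1.656 m/s; V²/2g = 0.1398 m
Re = 5.90×10^5, ε/D = 3.67×10^-4 → f = 0.01672 (Swamee-Jain)
Major: h_f = f(L/D)·V²/2g = 0.01672·236.2·0.1398 = 0.5521 m
Minor: ΣK = 3.02; h_m = ΣK·V²/2g = 0.4222 m
Total H_L = 0.5521 + 0.4222 = 0.9743 m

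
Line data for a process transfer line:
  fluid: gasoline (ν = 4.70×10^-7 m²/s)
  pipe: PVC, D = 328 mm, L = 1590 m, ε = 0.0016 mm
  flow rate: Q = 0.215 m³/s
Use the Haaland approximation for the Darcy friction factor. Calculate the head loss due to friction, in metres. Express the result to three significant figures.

h_f ≈ 17.1 m

V = 4Q/(πD²) = 4·0.215/(π·0.328²) = 2.544 m/s
Re = VD/ν = 2.544·0.328/4.70×10^-7 = 1.78×10^6 → turbulent
ε/D = 0.0016/328 = 4.88×10^-6
Haaland: f = 0.01067
h_f = f(L/D)V²/(2g) = 0.01067·(1590/0.328)·2.544²/(2·9.81) = 17.07 m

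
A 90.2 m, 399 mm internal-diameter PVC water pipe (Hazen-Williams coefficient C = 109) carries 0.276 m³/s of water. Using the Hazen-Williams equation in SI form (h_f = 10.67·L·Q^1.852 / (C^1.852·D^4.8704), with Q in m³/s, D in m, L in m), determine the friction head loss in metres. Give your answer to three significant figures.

h_f = 10.67·90.2·0.276^1.852 / (109^1.852·0.399^4.8704) = 1.312 m

h_f ≈ 1.31 m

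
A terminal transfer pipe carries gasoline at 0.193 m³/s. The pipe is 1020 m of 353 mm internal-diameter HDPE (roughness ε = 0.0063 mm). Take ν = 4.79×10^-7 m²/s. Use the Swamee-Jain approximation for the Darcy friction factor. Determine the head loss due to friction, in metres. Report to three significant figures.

V = 4Q/(πD²) = 4·0.193/(π·0.353²) = 1.972 m/s
Re = VD/ν = 1.972·0.353/4.79×10^-7 = 1.45×10^6 → turbulent
ε/D = 0.0063/353 = 1.78×10^-5
Swamee-Jain: f = 0.01144
h_f = f(L/D)V²/(2g) = 0.01144·(1020/0.353)·1.972²/(2·9.81) = 6.552 m

h_f ≈ 6.55 m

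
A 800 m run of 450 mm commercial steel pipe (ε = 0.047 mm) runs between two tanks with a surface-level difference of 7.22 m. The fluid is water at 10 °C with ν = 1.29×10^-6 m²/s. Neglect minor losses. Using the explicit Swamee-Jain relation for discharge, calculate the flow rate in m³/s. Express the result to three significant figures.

Swamee-Jain (Type II): Q = -0.965·√(gD⁵h_f/L)·ln[ε/(3.7D) + √(3.17ν²L/(gD³h_f))]
√(gD⁵h_f/L) = √(9.81·0.450⁵·7.22/800) = 0.04042
ε/(3.7D) = 2.82×10^-5; √(3.17ν²L/(gD³h_f)) = 2.56×10^-5
Q = -0.965·0.04042·ln(5.380×10^-5) = 0.3834 m³/s
Check: V = 2.41 m/s, Re = 8.41×10^5, f = 0.01377, h_f = 7.25 m ≈ 7.22 m ✓

Q ≈ 0.383 m³/s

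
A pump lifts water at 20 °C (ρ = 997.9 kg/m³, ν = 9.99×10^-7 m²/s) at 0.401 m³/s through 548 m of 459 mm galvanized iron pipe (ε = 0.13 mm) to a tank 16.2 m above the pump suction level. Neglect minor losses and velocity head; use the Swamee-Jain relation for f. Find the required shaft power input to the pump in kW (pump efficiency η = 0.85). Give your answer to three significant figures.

P_shaft ≈ 100 kW

V = 4Q/(πD²) = 2.423 m/s; Re = 1.11×10^6; ε/D = 2.83×10^-4; f = 0.01553
h_f = f(L/D)V²/2g = 5.551 m
Total head H = z + h_f = 16.2 + 5.551 = 21.75 m
P_hyd = ρgQH = 997.9·9.81·0.401·21.75 = 85.38 kW
P_shaft = P_hyd/η = 85.38/0.85 = 100.5 kW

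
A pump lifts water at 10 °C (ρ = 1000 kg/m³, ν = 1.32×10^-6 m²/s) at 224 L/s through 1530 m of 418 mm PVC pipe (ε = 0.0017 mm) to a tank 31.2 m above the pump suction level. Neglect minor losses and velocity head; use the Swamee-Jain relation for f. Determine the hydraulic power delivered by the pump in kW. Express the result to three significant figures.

P_hyd ≈ 82.8 kW

V = 4Q/(πD²) = 1.632 m/s; Re = 5.17×10^5; ε/D = 4.07×10^-6; f = 0.01308
h_f = f(L/D)V²/2g = 6.502 m
Total head H = z + h_f = 31.2 + 6.502 = 37.70 m
P_hyd = ρgQH = 1000·9.81·0.224·37.70 = 82.85 kW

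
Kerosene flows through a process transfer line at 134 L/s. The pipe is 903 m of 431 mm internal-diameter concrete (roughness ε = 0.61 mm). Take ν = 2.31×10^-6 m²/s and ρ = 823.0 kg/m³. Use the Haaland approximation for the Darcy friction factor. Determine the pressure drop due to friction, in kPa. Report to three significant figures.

Δp ≈ 16.4 kPa

V = 4Q/(πD²) = 4·0.134/(π·0.431²) = 0.9185 m/s
Re = VD/ν = 0.9185·0.431/2.31×10^-6 = 1.71×10^5 → turbulent
ε/D = 0.61/431 = 0.00142
Haaland: f = 0.02259
h_f = f(L/D)V²/(2g) = 0.02259·(903/0.431)·0.9185²/(2·9.81) = 2.035 m
Δp = ρg·h_f = 823.0·9.81·2.035 = 16.43 kPa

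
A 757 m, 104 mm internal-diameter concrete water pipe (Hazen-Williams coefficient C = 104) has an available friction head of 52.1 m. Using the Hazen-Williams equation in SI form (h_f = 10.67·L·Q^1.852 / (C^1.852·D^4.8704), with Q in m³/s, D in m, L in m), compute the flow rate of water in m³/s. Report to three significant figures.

Q ≈ 0.0178 m³/s

Rearranging: Q = [h_f·C^1.852·D^4.8704 / (10.67·L)]^(1/1.852)
Q = [52.1·104^1.852·0.104^4.8704 / (10.67·757)]^0.540 = 0.01775 m³/s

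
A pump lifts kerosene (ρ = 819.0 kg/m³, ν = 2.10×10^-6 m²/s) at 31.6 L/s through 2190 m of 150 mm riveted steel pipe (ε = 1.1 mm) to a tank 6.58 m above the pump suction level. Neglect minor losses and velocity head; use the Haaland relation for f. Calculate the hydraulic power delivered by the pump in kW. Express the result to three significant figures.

P_hyd ≈ 22.7 kW

V = 4Q/(πD²) = 1.788 m/s; Re = 1.28×10^5; ε/D = 0.00733; f = 0.03482
h_f = f(L/D)V²/2g = 82.85 m
Total head H = z + h_f = 6.58 + 82.85 = 89.43 m
P_hyd = ρgQH = 819.0·9.81·0.0316·89.43 = 22.70 kW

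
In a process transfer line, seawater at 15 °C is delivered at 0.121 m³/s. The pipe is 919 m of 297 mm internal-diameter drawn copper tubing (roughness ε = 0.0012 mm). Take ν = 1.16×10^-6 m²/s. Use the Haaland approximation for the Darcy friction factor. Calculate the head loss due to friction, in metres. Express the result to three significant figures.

V = 4Q/(πD²) = 4·0.121/(π·0.297²) = 1.747 m/s
Re = VD/ν = 1.747·0.297/1.16×10^-6 = 4.47×10^5 → turbulent
ε/D = 0.0012/297 = 4.04×10^-6
Haaland: f = 0.01337
h_f = f(L/D)V²/(2g) = 0.01337·(919/0.297)·1.747²/(2·9.81) = 6.432 m

h_f ≈ 6.43 m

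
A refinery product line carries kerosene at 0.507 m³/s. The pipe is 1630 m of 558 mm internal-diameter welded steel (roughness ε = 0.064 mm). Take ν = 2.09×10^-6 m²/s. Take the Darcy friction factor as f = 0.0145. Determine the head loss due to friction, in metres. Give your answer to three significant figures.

V = 4Q/(πD²) = 4·0.507/(π·0.558²) = 2.073 m/s
h_f = f(L/D)V²/(2g) = 0.01450·(1630/0.558)·2.073²/(2·9.81) = 9.279 m

h_f ≈ 9.28 m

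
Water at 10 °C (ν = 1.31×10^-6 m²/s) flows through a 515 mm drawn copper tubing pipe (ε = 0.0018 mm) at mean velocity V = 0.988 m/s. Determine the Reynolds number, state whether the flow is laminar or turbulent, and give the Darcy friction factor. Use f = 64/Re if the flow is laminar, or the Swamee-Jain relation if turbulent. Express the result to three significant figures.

Re = VD/ν = 0.9880·0.515/1.31×10^-6 = 3.88×10^5
Re > 4000 → turbulent; ε/D = 3.50×10^-6
Swamee-Jain: f = 0.01375

Re ≈ 3.88×10^5; turbulent; f ≈ 0.0138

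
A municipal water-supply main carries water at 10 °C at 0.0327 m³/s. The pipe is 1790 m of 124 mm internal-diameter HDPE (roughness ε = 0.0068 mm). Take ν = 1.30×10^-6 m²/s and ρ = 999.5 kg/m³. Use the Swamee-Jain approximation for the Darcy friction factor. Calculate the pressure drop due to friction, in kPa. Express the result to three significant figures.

V = 4Q/(πD²) = 4·0.0327/(π·0.124²) = 2.708 m/s
Re = VD/ν = 2.708·0.124/1.30×10^-6 = 2.58×10^5 → turbulent
ε/D = 0.0068/124 = 5.48×10^-5
Swamee-Jain: f = 0.01535
h_f = f(L/D)V²/(2g) = 0.01535·(1790/0.124)·2.708²/(2·9.81) = 82.80 m
Δp = ρg·h_f = 999.5·9.81·82.80 = 811.9 kPa

Δp ≈ 812 kPa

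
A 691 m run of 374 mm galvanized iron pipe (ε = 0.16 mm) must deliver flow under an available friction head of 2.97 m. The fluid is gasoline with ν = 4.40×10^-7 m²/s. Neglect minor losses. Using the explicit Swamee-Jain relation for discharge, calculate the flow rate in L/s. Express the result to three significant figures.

Swamee-Jain (Type II): Q = -0.965·√(gD⁵h_f/L)·ln[ε/(3.7D) + √(3.17ν²L/(gD³h_f))]
√(gD⁵h_f/L) = √(9.81·0.374⁵·2.97/691) = 0.01757
ε/(3.7D) = 1.16×10^-4; √(3.17ν²L/(gD³h_f)) = 1.67×10^-5
Q = -0.965·0.01757·ln(1.323×10^-4) = 0.1514 m³/s
Check: V = 1.38 m/s, Re = 1.17×10^6, f = 0.01671, h_f = 2.99 m ≈ 2.97 m ✓

Q ≈ 151 L/s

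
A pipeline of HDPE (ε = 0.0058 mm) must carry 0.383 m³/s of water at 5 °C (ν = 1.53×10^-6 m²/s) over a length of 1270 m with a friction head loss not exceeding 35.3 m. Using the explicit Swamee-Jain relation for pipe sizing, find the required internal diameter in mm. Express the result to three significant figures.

D ≈ 354 mm

Swamee-Jain (Type III): D = 0.66·[ε^1.25·(LQ²/(gh_f))^4.75 + ν·Q^9.4·(L/(gh_f))^5.2]^0.04
LQ²/(gh_f) = 0.5380; L/(gh_f) = 3.667
Term 1 = ε^1.25·(…)^4.75 = 1.50×10^-8; Term 2 = ν·Q^9.4·(…)^5.2 = 1.59×10^-7
D = 0.66·(1.50×10^-8 + 1.59×10^-7)^0.04 = 0.3541 m = 354 mm
Check: V = 3.89 m/s, Re = 9.00×10^5, f = 0.01219, h_f = 33.7 m ≈ 35.3 m ✓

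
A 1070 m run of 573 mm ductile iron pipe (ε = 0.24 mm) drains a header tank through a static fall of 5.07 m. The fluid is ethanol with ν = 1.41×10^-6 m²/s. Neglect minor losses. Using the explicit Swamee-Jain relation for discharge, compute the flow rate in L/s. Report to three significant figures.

Swamee-Jain (Type II): Q = -0.965·√(gD⁵h_f/L)·ln[ε/(3.7D) + √(3.17ν²L/(gD³h_f))]
√(gD⁵h_f/L) = √(9.81·0.573⁵·5.07/1070) = 0.05358
ε/(3.7D) = 1.13×10^-4; √(3.17ν²L/(gD³h_f)) = 2.68×10^-5
Q = -0.965·0.05358·ln(1.400×10^-4) = 0.4588 m³/s
Check: V = 1.78 m/s, Re = 7.23×10^5, f = 0.01693, h_f = 5.10 m ≈ 5.07 m ✓

Q ≈ 459 L/s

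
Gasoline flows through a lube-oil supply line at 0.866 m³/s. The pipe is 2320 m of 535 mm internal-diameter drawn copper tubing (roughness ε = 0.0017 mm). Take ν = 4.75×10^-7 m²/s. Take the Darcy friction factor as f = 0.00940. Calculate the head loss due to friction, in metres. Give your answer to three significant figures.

h_f ≈ 30.8 m

V = 4Q/(πD²) = 4·0.866/(π·0.535²) = 3.852 m/s
h_f = f(L/D)V²/(2g) = 0.009400·(2320/0.535)·3.852²/(2·9.81) = 30.83 m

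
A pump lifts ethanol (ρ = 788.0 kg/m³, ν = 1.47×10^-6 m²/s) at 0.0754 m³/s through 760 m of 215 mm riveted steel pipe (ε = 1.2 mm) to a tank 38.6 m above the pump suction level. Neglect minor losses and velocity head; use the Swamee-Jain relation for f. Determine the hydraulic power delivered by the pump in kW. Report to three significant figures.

V = 4Q/(πD²) = 2.077 m/s; Re = 3.04×10^5; ε/D = 0.00558; f = 0.03183
h_f = f(L/D)V²/2g = 24.73 m
Total head H = z + h_f = 38.6 + 24.73 = 63.33 m
P_hyd = ρgQH = 788.0·9.81·0.0754·63.33 = 36.91 kW

P_hyd ≈ 36.9 kW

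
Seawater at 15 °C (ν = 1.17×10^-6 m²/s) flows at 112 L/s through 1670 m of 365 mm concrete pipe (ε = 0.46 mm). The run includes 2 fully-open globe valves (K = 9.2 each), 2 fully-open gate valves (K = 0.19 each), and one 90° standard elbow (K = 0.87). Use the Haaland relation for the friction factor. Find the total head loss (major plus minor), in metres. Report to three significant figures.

V = 4Q/(πD²) = 1.070 m/s; V²/2g = 0.05840 m
Re = 3.34×10^5, ε/D = 0.00126 → f = 0.02149 (Haaland)
Major: h_f = f(L/D)·V²/2g = 0.02149·4575·0.05840 = 5.741 m
Minor: ΣK = 19.6; h_m = ΣK·V²/2g = 1.147 m
Total H_L = 5.741 + 1.147 = 6.888 m

H_L ≈ 6.89 m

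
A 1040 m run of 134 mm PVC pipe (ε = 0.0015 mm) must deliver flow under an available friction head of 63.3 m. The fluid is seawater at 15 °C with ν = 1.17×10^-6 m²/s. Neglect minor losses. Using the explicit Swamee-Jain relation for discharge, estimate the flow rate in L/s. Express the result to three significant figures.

Q ≈ 47.8 L/s

Swamee-Jain (Type II): Q = -0.965·√(gD⁵h_f/L)·ln[ε/(3.7D) + √(3.17ν²L/(gD³h_f))]
√(gD⁵h_f/L) = √(9.81·0.134⁵·63.3/1040) = 0.005079
ε/(3.7D) = 3.03×10^-6; √(3.17ν²L/(gD³h_f)) = 5.50×10^-5
Q = -0.965·0.005079·ln(5.798×10^-5) = 0.04781 m³/s
Check: V = 3.39 m/s, Re = 3.88×10^5, f = 0.01386, h_f = 63.0 m ≈ 63.3 m ✓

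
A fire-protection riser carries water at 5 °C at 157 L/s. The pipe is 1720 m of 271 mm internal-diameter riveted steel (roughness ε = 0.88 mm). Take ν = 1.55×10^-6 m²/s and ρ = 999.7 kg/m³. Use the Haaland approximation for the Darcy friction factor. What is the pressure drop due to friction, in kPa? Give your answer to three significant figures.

V = 4Q/(πD²) = 4·0.157/(π·0.271²) = 2.722 m/s
Re = VD/ν = 2.722·0.271/1.55×10^-6 = 4.76×10^5 → turbulent
ε/D = 0.88/271 = 0.00325
Haaland: f = 0.02705
h_f = f(L/D)V²/(2g) = 0.02705·(1720/0.271)·2.722²/(2·9.81) = 64.84 m
Δp = ρg·h_f = 999.7·9.81·64.84 = 635.9 kPa

Δp ≈ 636 kPa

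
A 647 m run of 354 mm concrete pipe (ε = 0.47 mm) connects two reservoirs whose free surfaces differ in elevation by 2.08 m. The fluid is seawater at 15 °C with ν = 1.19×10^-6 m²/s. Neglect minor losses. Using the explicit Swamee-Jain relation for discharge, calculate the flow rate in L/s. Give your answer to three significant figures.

Q ≈ 99.5 L/s

Swamee-Jain (Type II): Q = -0.965·√(gD⁵h_f/L)·ln[ε/(3.7D) + √(3.17ν²L/(gD³h_f))]
√(gD⁵h_f/L) = √(9.81·0.354⁵·2.08/647) = 0.01324
ε/(3.7D) = 3.59×10^-4; √(3.17ν²L/(gD³h_f)) = 5.66×10^-5
Q = -0.965·0.01324·ln(4.155×10^-4) = 0.09949 m³/s
Check: V = 1.01 m/s, Re = 3.01×10^5, f = 0.02201, h_f = 2.09 m ≈ 2.08 m ✓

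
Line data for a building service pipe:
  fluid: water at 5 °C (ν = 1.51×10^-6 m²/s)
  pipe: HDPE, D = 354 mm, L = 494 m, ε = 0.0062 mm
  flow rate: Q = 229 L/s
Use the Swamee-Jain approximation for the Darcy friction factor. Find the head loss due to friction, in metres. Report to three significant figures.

h_f ≈ 5.08 m

V = 4Q/(πD²) = 4·0.229/(π·0.354²) = 2.327 m/s
Re = VD/ν = 2.327·0.354/1.51×10^-6 = 5.45×10^5 → turbulent
ε/D = 0.0062/354 = 1.75×10^-5
Swamee-Jain: f = 0.01318
h_f = f(L/D)V²/(2g) = 0.01318·(494/0.354)·2.327²/(2·9.81) = 5.075 m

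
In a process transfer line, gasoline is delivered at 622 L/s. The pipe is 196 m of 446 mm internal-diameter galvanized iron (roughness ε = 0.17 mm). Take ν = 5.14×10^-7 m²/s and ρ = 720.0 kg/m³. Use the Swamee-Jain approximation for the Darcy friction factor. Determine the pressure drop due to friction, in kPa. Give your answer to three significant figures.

V = 4Q/(πD²) = 4·0.622/(π·0.446²) = 3.981 m/s
Re = VD/ν = 3.981·0.446/5.14×10^-7 = 3.45×10^6 → turbulent
ε/D = 0.17/446 = 3.81×10^-4
Swamee-Jain: f = 0.01597
h_f = f(L/D)V²/(2g) = 0.01597·(196/0.446)·3.981²/(2·9.81) = 5.670 m
Δp = ρg·h_f = 720.0·9.81·5.670 = 40.05 kPa

Δp ≈ 40.0 kPa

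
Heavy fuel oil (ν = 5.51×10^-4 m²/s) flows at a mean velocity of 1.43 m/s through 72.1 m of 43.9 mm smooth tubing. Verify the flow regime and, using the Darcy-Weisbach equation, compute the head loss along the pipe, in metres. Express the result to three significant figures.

h_f ≈ 96.2 m

Re = VD/ν = 1.43·0.04390/5.51×10^-4 = 114 → laminar (Re < 2300)
f = 64/Re = 0.5617
h_f = f(L/D)V²/(2g) = 0.5617·(72.1/0.04390)·1.43²/(2·9.81) = 96.16 m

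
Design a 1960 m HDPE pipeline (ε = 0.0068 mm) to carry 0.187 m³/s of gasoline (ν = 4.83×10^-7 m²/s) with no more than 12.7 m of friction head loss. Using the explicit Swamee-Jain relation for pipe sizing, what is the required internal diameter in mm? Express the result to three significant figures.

D ≈ 351 mm

Swamee-Jain (Type III): D = 0.66·[ε^1.25·(LQ²/(gh_f))^4.75 + ν·Q^9.4·(L/(gh_f))^5.2]^0.04
LQ²/(gh_f) = 0.5501; L/(gh_f) = 15.73
Term 1 = ε^1.25·(…)^4.75 = 2.03×10^-8; Term 2 = ν·Q^9.4·(…)^5.2 = 1.15×10^-7
D = 0.66·(2.03×10^-8 + 1.15×10^-7)^0.04 = 0.3506 m = 351 mm
Check: V = 1.94 m/s, Re = 1.41×10^6, f = 0.01153, h_f = 12.3 m ≈ 12.7 m ✓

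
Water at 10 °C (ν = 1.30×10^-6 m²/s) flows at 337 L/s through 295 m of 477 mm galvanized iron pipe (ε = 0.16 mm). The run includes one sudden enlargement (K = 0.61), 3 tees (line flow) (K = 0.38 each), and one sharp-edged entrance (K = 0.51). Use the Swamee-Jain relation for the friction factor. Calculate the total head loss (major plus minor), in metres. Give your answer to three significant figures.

V = 4Q/(πD²) = 1.886 m/s; V²/2g = 0.1813 m
Re = 6.92×10^5, ε/D = 3.35×10^-4 → f = 0.01634 (Swamee-Jain)
Major: h_f = f(L/D)·V²/2g = 0.01634·618.4·0.1813 = 1.831 m
Minor: ΣK = 2.26; h_m = ΣK·V²/2g = 0.4097 m
Total H_L = 1.831 + 0.4097 = 2.241 m

H_L ≈ 2.24 m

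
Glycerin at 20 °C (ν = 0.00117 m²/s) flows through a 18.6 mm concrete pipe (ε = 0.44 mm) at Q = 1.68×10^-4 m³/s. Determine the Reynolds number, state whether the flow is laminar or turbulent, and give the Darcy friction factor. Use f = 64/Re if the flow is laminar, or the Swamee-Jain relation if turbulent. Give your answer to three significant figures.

Re ≈ 9.83; laminar; f = 64/Re ≈ 6.51

V = 4Q/(πD²) = 0.6183 m/s
Re = VD/ν = 0.6183·0.0186/0.00117 = 9.83
Re < 2300 → laminar → f = 64/Re = 6.511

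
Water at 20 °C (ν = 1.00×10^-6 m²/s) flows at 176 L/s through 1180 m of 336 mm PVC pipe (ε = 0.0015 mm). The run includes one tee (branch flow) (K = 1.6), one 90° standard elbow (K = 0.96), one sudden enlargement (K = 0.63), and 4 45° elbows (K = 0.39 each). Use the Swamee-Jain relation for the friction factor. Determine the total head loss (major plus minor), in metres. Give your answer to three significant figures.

V = 4Q/(πD²) = 1.985 m/s; V²/2g = 0.2008 m
Re = 6.67×10^5, ε/D = 4.46×10^-6 → f = 0.01253 (Swamee-Jain)
Major: h_f = f(L/D)·V²/2g = 0.01253·3512·0.2008 = 8.835 m
Minor: ΣK = 4.75; h_m = ΣK·V²/2g = 0.9539 m
Total H_L = 8.835 + 0.9539 = 9.789 m

H_L ≈ 9.79 m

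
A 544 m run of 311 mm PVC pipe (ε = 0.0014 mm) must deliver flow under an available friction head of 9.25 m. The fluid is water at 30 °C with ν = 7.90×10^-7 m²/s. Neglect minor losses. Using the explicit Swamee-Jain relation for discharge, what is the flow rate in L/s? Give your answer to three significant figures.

Q ≈ 229 L/s

Swamee-Jain (Type II): Q = -0.965·√(gD⁵h_f/L)·ln[ε/(3.7D) + √(3.17ν²L/(gD³h_f))]
√(gD⁵h_f/L) = √(9.81·0.311⁵·9.25/544) = 0.02203
ε/(3.7D) = 1.22×10^-6; √(3.17ν²L/(gD³h_f)) = 1.99×10^-5
Q = -0.965·0.02203·ln(2.107×10^-5) = 0.2289 m³/s
Check: V = 3.01 m/s, Re = 1.19×10^6, f = 0.01141, h_f = 9.23 m ≈ 9.25 m ✓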